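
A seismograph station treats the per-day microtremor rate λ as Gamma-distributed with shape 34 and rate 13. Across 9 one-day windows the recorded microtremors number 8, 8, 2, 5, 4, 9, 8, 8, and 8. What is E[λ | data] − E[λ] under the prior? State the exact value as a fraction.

Total count: 8 + 8 + 2 + 5 + 4 + 9 + 8 + 8 + 8 = 60.
Total exposure: 9 days.
By Gamma–Poisson conjugacy, the posterior is Gamma(α + Σx, β + Σt) = Gamma(34 + 60, 13 + 9) = Gamma(94, 22).
Posterior mean = 94/22 = 47/11; prior mean = 34/13 = 34/13. Difference = 47/11 − 34/13 = 237/143.

237/143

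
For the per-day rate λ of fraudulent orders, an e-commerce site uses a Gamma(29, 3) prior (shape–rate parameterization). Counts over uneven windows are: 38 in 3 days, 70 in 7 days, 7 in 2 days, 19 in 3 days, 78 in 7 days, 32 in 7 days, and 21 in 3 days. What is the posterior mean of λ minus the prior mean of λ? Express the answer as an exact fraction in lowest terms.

-19/15

Total count: 38 + 70 + 7 + 19 + 78 + 32 + 21 = 265.
Total exposure: 3 + 7 + 2 + 3 + 7 + 7 + 3 = 32 days.
The Gamma prior is conjugate for the Poisson rate, so λ | data ~ Gamma(29+265, 3+32) = Gamma(294, 35).
Posterior mean = 294/35 = 42/5; prior mean = 29/3 = 29/3. Difference = 42/5 − 29/3 = -19/15.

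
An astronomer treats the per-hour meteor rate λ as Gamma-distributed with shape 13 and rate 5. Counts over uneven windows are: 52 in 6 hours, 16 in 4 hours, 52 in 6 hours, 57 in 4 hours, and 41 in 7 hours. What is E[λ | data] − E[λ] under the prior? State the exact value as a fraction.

Total count: 52 + 16 + 52 + 57 + 41 = 218.
Total exposure: 6 + 4 + 6 + 4 + 7 = 27 hours.
Gamma(α, β) with Poisson data over total exposure Σt gives posterior Gamma(α+Σx, β+Σt) = Gamma(231, 32).
Posterior mean = 231/32 = 231/32; prior mean = 13/5 = 13/5. Difference = 231/32 − 13/5 = 739/160.

739/160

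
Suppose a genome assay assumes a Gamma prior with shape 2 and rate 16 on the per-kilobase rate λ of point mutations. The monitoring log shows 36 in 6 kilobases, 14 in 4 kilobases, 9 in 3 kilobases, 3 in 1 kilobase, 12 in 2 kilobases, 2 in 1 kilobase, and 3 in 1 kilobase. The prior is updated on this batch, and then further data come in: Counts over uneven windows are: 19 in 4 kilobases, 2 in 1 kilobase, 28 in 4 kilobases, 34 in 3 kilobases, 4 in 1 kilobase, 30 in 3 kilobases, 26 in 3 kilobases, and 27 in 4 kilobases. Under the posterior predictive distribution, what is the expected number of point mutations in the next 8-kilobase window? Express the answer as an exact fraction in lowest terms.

2008/57

Total count: 36 + 14 + 9 + 3 + 12 + 2 + 3 = 79.
Total exposure: 6 + 4 + 3 + 1 + 2 + 1 + 1 = 18 kilobases.
After the first batch: Gamma(2 + 79, 16 + 18) = Gamma(81, 34).
Total count: 19 + 2 + 28 + 34 + 4 + 30 + 26 + 27 = 170.
Total exposure: 4 + 1 + 4 + 3 + 1 + 3 + 3 + 4 = 23 kilobases.
After the second batch: Gamma(81 + 170, 34 + 23) = Gamma(251, 57).
Predictive mean over an 8-kilobase window = T·E[λ|data] = 8·251/57 = 2008/57.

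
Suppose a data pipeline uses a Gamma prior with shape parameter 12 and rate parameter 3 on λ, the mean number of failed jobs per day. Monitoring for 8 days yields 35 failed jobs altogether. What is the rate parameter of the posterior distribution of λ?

Total count 35 over total exposure 8 days.
Conjugate update: add total count to the shape and total exposure to the rate, giving Gamma(47, 11).

11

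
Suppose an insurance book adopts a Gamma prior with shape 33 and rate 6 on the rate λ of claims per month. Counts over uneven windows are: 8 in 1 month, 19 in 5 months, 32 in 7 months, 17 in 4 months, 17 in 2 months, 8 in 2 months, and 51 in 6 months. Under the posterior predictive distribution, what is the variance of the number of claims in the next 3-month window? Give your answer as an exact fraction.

Total count: 8 + 19 + 32 + 17 + 17 + 8 + 51 = 152.
Total exposure: 1 + 5 + 7 + 4 + 2 + 2 + 6 = 27 months.
Conjugate update: add total count to the shape and total exposure to the rate, giving Gamma(185, 33).
The posterior predictive for a window of length T is Negative Binomial with variance T·α'·(β'+T)/β'² = 3·185·36/1089 = 2220/121.

2220/121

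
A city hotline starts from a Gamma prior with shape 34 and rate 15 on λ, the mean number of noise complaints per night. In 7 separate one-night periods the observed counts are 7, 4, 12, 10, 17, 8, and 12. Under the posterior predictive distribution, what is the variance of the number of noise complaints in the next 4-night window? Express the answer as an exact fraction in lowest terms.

Total count: 7 + 4 + 12 + 10 + 17 + 8 + 12 = 70.
Total exposure: 7 nights.
Conjugate update: add total count to the shape and total exposure to the rate, giving Gamma(104, 22).
The posterior predictive for a window of length T is Negative Binomial with variance T·α'·(β'+T)/β'² = 4·104·26/484 = 2704/121.

2704/121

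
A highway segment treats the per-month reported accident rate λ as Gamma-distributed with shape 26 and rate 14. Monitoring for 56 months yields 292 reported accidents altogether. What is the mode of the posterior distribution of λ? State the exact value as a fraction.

Total count 292 over total exposure 56 months.
Conjugate update: add total count to the shape and total exposure to the rate, giving Gamma(318, 70).
Posterior mode = (α'−1)/β' = 317/70.

317/70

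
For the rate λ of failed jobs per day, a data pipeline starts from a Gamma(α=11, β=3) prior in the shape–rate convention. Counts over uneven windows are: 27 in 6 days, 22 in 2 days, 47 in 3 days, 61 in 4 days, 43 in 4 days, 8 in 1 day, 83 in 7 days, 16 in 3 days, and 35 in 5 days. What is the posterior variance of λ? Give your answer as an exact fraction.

Total count: 27 + 22 + 47 + 61 + 43 + 8 + 83 + 16 + 35 = 342.
Total exposure: 6 + 2 + 3 + 4 + 4 + 1 + 7 + 3 + 5 = 35 days.
Conjugate update: add total count to the shape and total exposure to the rate, giving Gamma(353, 38).
Posterior variance = α'/β'² = 353/1444.

353/1444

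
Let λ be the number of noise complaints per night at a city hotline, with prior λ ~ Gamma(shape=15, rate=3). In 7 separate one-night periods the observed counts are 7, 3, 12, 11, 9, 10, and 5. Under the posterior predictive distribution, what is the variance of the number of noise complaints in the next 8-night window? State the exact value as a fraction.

2592/25

Total count: 7 + 3 + 12 + 11 + 9 + 10 + 5 = 57.
Total exposure: 7 nights.
Gamma(α, β) with Poisson data over total exposure Σt gives posterior Gamma(α+Σx, β+Σt) = Gamma(72, 10).
The posterior predictive for a window of length T is Negative Binomial with variance T·α'·(β'+T)/β'² = 8·72·18/100 = 2592/25.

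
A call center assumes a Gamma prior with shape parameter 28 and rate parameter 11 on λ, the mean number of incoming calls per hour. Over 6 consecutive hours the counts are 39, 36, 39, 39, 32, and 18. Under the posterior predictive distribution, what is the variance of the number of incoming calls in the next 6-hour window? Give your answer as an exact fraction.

Total count: 39 + 36 + 39 + 39 + 32 + 18 = 203.
Total exposure: 6 hours.
The Gamma prior is conjugate for the Poisson rate, so λ | data ~ Gamma(28+203, 11+6) = Gamma(231, 17).
The posterior predictive for a window of length T is Negative Binomial with variance T·α'·(β'+T)/β'² = 6·231·23/289 = 31878/289.

31878/289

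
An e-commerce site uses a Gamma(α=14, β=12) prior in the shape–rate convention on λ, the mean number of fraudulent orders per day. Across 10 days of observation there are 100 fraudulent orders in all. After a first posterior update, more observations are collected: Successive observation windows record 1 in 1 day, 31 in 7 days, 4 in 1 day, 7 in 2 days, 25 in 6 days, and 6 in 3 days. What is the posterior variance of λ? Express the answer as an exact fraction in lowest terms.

Total count 100 over total exposure 10 days.
After the first batch: Gamma(14 + 100, 12 + 10) = Gamma(114, 22).
Total count: 1 + 31 + 4 + 7 + 25 + 6 = 74.
Total exposure: 1 + 7 + 1 + 2 + 6 + 3 = 20 days.
After the second batch: Gamma(114 + 74, 22 + 20) = Gamma(188, 42).
Posterior variance = α'/β'² = 188/1764 = 47/441.

47/441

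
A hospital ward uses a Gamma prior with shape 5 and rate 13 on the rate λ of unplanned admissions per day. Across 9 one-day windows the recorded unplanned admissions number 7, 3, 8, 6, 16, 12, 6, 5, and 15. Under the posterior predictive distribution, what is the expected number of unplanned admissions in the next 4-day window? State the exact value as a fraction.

166/11

Total count: 7 + 3 + 8 + 6 + 16 + 12 + 6 + 5 + 15 = 78.
Total exposure: 9 days.
By Gamma–Poisson conjugacy, the posterior is Gamma(α + Σx, β + Σt) = Gamma(5 + 78, 13 + 9) = Gamma(83, 22).
Predictive mean over a 4-day window = T·E[λ|data] = 4·83/22 = 166/11.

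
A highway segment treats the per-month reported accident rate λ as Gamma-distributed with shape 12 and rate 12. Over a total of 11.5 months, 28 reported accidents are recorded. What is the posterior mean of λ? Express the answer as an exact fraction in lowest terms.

80/47

Total count 28 over total exposure 11.5 months.
The Gamma prior is conjugate for the Poisson rate, so λ | data ~ Gamma(12+28, 12+11.5) = Gamma(40, 47/2).
Posterior mean = α'/β' = 40/(47/2) = 80/47.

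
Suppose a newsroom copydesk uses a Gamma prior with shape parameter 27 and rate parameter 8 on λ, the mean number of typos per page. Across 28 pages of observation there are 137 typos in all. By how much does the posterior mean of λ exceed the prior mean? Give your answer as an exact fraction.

Total count 137 over total exposure 28 pages.
Conjugate update: add total count to the shape and total exposure to the rate, giving Gamma(164, 36).
Posterior mean = 164/36 = 41/9; prior mean = 27/8 = 27/8. Difference = 41/9 − 27/8 = 85/72.

85/72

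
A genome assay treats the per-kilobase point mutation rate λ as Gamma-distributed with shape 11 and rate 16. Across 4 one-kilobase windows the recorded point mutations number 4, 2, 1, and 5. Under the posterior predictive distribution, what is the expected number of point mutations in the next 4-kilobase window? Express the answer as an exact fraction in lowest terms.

23/5

Total count: 4 + 2 + 1 + 5 = 12.
Total exposure: 4 kilobases.
By Gamma–Poisson conjugacy, the posterior is Gamma(α + Σx, β + Σt) = Gamma(11 + 12, 16 + 4) = Gamma(23, 20).
Predictive mean over a 4-kilobase window = T·E[λ|data] = 4·23/20 = 23/5.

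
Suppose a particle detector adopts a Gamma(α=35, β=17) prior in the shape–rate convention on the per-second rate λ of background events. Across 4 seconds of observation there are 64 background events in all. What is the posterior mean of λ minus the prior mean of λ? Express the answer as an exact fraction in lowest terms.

Total count 64 over total exposure 4 seconds.
Gamma(α, β) with Poisson data over total exposure Σt gives posterior Gamma(α+Σx, β+Σt) = Gamma(99, 21).
Posterior mean = 99/21 = 33/7; prior mean = 35/17 = 35/17. Difference = 33/7 − 35/17 = 316/119.

316/119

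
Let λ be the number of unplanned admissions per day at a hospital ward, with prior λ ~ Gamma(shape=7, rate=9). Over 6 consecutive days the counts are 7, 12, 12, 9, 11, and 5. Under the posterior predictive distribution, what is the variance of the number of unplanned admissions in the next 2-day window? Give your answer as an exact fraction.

Total count: 7 + 12 + 12 + 9 + 11 + 5 = 56.
Total exposure: 6 days.
The Gamma prior is conjugate for the Poisson rate, so λ | data ~ Gamma(7+56, 9+6) = Gamma(63, 15).
The posterior predictive for a window of length T is Negative Binomial with variance T·α'·(β'+T)/β'² = 2·63·17/225 = 238/25.

238/25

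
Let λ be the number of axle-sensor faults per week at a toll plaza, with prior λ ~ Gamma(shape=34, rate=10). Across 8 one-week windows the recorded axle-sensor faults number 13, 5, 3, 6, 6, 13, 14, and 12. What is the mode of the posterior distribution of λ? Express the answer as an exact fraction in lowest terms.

35/6

Total count: 13 + 5 + 3 + 6 + 6 + 13 + 14 + 12 = 72.
Total exposure: 8 weeks.
Gamma(α, β) with Poisson data over total exposure Σt gives posterior Gamma(α+Σx, β+Σt) = Gamma(106, 18).
Posterior mode = (α'−1)/β' = 105/18 = 35/6.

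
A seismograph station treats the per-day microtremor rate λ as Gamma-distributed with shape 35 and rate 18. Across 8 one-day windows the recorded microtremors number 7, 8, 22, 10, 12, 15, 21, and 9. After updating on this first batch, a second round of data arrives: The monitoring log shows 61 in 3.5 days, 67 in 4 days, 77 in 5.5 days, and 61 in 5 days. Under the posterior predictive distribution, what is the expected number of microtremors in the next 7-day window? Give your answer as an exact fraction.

Total count: 7 + 8 + 22 + 10 + 12 + 15 + 21 + 9 = 104.
Total exposure: 8 days.
After the first batch: Gamma(35 + 104, 18 + 8) = Gamma(139, 26).
Total count: 61 + 67 + 77 + 61 = 266.
Total exposure: 3.5 + 4 + 5.5 + 5 = 18 days.
After the second batch: Gamma(139 + 266, 26 + 18) = Gamma(405, 44).
Predictive mean over a 7-day window = T·E[λ|data] = 7·405/44 = 2835/44.

2835/44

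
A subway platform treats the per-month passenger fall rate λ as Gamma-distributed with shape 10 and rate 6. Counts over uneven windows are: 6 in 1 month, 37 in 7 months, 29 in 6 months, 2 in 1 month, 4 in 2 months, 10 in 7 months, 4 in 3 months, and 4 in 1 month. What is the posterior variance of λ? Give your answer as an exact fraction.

53/578

Total count: 6 + 37 + 29 + 2 + 4 + 10 + 4 + 4 = 96.
Total exposure: 1 + 7 + 6 + 1 + 2 + 7 + 3 + 1 = 28 months.
Gamma(α, β) with Poisson data over total exposure Σt gives posterior Gamma(α+Σx, β+Σt) = Gamma(106, 34).
Posterior variance = α'/β'² = 106/1156 = 53/578.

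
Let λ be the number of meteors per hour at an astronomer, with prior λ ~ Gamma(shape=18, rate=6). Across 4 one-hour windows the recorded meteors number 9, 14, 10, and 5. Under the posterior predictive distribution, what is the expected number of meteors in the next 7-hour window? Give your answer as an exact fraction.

Total count: 9 + 14 + 10 + 5 = 38.
Total exposure: 4 hours.
Gamma(α, β) with Poisson data over total exposure Σt gives posterior Gamma(α+Σx, β+Σt) = Gamma(56, 10).
Predictive mean over a 7-hour window = T·E[λ|data] = 7·56/10 = 196/5.

196/5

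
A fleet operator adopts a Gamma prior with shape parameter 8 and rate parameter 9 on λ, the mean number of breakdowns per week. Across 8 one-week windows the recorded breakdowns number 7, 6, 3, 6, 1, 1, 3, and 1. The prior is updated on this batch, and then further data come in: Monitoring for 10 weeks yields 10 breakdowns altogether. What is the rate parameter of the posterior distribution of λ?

Total count: 7 + 6 + 3 + 6 + 1 + 1 + 3 + 1 = 28.
Total exposure: 8 weeks.
After the first batch: Gamma(8 + 28, 9 + 8) = Gamma(36, 17).
Total count 10 over total exposure 10 weeks.
After the second batch: Gamma(36 + 10, 17 + 10) = Gamma(46, 27).

27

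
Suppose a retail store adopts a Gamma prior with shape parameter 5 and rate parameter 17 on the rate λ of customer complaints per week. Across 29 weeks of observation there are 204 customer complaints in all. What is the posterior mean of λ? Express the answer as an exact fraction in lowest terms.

209/46

Total count 204 over total exposure 29 weeks.
Posterior: α' = 5 + 204 = 209, β' = 17 + 29 = 46.
Posterior mean = α'/β' = 209/46.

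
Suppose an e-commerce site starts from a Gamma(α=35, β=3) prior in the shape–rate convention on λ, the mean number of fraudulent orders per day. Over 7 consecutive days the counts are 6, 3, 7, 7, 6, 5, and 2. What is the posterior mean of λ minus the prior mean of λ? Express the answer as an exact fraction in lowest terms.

Total count: 6 + 3 + 7 + 7 + 6 + 5 + 2 = 36.
Total exposure: 7 days.
Posterior: α' = 35 + 36 = 71, β' = 3 + 7 = 10.
Posterior mean = 71/10 = 71/10; prior mean = 35/3 = 35/3. Difference = 71/10 − 35/3 = -137/30.

-137/30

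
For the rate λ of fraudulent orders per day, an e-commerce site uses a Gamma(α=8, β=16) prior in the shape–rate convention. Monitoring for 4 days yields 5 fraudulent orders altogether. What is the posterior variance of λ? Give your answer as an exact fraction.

13/400

Total count 5 over total exposure 4 days.
By Gamma–Poisson conjugacy, the posterior is Gamma(α + Σx, β + Σt) = Gamma(8 + 5, 16 + 4) = Gamma(13, 20).
Posterior variance = α'/β'² = 13/400.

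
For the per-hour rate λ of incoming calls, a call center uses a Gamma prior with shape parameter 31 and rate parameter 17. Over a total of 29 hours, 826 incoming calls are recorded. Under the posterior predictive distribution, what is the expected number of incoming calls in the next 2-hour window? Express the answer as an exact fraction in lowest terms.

Total count 826 over total exposure 29 hours.
Conjugate update: add total count to the shape and total exposure to the rate, giving Gamma(857, 46).
Predictive mean over a 2-hour window = T·E[λ|data] = 2·857/46 = 857/23.

857/23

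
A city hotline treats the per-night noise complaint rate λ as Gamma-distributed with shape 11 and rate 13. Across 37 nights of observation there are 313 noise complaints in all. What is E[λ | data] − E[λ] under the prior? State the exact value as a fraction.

1831/325

Total count 313 over total exposure 37 nights.
Gamma(α, β) with Poisson data over total exposure Σt gives posterior Gamma(α+Σx, β+Σt) = Gamma(324, 50).
Posterior mean = 324/50 = 162/25; prior mean = 11/13 = 11/13. Difference = 162/25 − 11/13 = 1831/325.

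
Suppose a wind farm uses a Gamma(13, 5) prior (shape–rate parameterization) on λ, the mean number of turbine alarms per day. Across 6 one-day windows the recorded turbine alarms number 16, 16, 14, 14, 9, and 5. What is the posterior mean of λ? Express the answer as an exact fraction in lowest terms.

87/11

Total count: 16 + 16 + 14 + 14 + 9 + 5 = 74.
Total exposure: 6 days.
Conjugate update: add total count to the shape and total exposure to the rate, giving Gamma(87, 11).
Posterior mean = α'/β' = 87/11.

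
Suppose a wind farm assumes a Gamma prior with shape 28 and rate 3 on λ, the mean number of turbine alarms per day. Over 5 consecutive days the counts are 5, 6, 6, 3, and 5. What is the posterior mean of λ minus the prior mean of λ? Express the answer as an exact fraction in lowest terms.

Total count: 5 + 6 + 6 + 3 + 5 = 25.
Total exposure: 5 days.
Conjugate update: add total count to the shape and total exposure to the rate, giving Gamma(53, 8).
Posterior mean = 53/8 = 53/8; prior mean = 28/3 = 28/3. Difference = 53/8 − 28/3 = -65/24.

-65/24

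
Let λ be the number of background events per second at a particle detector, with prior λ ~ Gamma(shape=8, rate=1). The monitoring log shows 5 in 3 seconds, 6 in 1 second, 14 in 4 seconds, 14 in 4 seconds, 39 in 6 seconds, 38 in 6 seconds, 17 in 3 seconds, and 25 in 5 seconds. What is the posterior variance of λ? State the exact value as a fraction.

Total count: 5 + 6 + 14 + 14 + 39 + 38 + 17 + 25 = 158.
Total exposure: 3 + 1 + 4 + 4 + 6 + 6 + 3 + 5 = 32 seconds.
Gamma(α, β) with Poisson data over total exposure Σt gives posterior Gamma(α+Σx, β+Σt) = Gamma(166, 33).
Posterior variance = α'/β'² = 166/1089.

166/1089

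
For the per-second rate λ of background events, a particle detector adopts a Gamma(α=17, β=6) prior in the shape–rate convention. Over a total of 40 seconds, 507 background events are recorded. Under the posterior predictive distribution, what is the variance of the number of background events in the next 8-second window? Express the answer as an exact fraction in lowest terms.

Total count 507 over total exposure 40 seconds.
Conjugate update: add total count to the shape and total exposure to the rate, giving Gamma(524, 46).
The posterior predictive for a window of length T is Negative Binomial with variance T·α'·(β'+T)/β'² = 8·524·54/2116 = 56592/529.

56592/529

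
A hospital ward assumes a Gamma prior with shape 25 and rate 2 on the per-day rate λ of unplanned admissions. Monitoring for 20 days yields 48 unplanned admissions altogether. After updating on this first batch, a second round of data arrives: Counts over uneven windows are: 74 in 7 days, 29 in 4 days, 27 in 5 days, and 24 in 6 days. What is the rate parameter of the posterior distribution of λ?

Total count 48 over total exposure 20 days.
After the first batch: Gamma(25 + 48, 2 + 20) = Gamma(73, 22).
Total count: 74 + 29 + 27 + 24 = 154.
Total exposure: 7 + 4 + 5 + 6 = 22 days.
After the second batch: Gamma(73 + 154, 22 + 22) = Gamma(227, 44).

44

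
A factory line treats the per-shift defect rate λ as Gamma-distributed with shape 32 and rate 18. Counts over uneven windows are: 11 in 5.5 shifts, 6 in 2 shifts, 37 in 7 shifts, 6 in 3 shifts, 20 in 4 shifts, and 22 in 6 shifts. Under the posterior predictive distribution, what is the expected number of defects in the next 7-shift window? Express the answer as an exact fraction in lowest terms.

268/13

Total count: 11 + 6 + 37 + 6 + 20 + 22 = 102.
Total exposure: 5.5 + 2 + 7 + 3 + 4 + 6 = 27.5 shifts.
The Gamma prior is conjugate for the Poisson rate, so λ | data ~ Gamma(32+102, 18+27.5) = Gamma(134, 91/2).
Predictive mean over a 7-shift window = T·E[λ|data] = 7·134/(91/2) = 268/13.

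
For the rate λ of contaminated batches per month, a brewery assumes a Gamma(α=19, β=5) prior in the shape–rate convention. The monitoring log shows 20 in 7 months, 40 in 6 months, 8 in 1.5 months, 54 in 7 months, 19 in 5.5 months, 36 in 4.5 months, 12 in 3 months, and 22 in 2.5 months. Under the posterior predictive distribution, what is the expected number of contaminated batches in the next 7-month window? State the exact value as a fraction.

Total count: 20 + 40 + 8 + 54 + 19 + 36 + 12 + 22 = 211.
Total exposure: 7 + 6 + 1.5 + 7 + 5.5 + 4.5 + 3 + 2.5 = 37 months.
Conjugate update: add total count to the shape and total exposure to the rate, giving Gamma(230, 42).
Predictive mean over a 7-month window = T·E[λ|data] = 7·230/42 = 115/3.

115/3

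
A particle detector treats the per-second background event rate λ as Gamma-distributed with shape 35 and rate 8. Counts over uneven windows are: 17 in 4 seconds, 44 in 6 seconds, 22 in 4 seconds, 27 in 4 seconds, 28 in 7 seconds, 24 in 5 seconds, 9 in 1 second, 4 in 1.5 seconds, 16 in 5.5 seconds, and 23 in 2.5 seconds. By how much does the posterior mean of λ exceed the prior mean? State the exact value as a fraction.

Total count: 17 + 44 + 22 + 27 + 28 + 24 + 9 + 4 + 16 + 23 = 214.
Total exposure: 4 + 6 + 4 + 4 + 7 + 5 + 1 + 1.5 + 5.5 + 2.5 = 40.5 seconds.
Conjugate update: add total count to the shape and total exposure to the rate, giving Gamma(249, 97/2).
Posterior mean = 249/(97/2) = 498/97; prior mean = 35/8 = 35/8. Difference = 498/97 − 35/8 = 589/776.

589/776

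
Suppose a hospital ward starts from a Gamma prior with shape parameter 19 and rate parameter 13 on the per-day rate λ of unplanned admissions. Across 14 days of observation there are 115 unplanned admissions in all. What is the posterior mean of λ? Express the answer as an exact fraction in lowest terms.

134/27

Total count 115 over total exposure 14 days.
The Gamma prior is conjugate for the Poisson rate, so λ | data ~ Gamma(19+115, 13+14) = Gamma(134, 27).
Posterior mean = α'/β' = 134/27.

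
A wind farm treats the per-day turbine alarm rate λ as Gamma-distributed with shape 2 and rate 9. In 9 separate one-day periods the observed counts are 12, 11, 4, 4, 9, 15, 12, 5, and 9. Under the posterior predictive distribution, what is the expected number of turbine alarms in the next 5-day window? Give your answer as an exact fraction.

Total count: 12 + 11 + 4 + 4 + 9 + 15 + 12 + 5 + 9 = 81.
Total exposure: 9 days.
Gamma(α, β) with Poisson data over total exposure Σt gives posterior Gamma(α+Σx, β+Σt) = Gamma(83, 18).
Predictive mean over a 5-day window = T·E[λ|data] = 5·83/18 = 415/18.

415/18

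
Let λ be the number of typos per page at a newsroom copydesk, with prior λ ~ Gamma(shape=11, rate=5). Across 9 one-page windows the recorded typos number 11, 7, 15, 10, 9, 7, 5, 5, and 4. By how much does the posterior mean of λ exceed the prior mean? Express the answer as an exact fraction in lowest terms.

Total count: 11 + 7 + 15 + 10 + 9 + 7 + 5 + 5 + 4 = 73.
Total exposure: 9 pages.
Gamma(α, β) with Poisson data over total exposure Σt gives posterior Gamma(α+Σx, β+Σt) = Gamma(84, 14).
Posterior mean = 84/14 = 6; prior mean = 11/5 = 11/5. Difference = 6 − 11/5 = 19/5.

19/5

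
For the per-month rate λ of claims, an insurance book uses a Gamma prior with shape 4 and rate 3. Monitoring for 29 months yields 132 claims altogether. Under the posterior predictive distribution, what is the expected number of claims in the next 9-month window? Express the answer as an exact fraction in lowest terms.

153/4

Total count 132 over total exposure 29 months.
Posterior: α' = 4 + 132 = 136, β' = 3 + 29 = 32.
Predictive mean over a 9-month window = T·E[λ|data] = 9·136/32 = 153/4.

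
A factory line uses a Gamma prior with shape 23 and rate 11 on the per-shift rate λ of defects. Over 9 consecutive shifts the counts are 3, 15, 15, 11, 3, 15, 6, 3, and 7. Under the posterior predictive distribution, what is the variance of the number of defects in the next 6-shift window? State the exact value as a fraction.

Total count: 3 + 15 + 15 + 11 + 3 + 15 + 6 + 3 + 7 = 78.
Total exposure: 9 shifts.
By Gamma–Poisson conjugacy, the posterior is Gamma(α + Σx, β + Σt) = Gamma(23 + 78, 11 + 9) = Gamma(101, 20).
The posterior predictive for a window of length T is Negative Binomial with variance T·α'·(β'+T)/β'² = 6·101·26/400 = 3939/100.

3939/100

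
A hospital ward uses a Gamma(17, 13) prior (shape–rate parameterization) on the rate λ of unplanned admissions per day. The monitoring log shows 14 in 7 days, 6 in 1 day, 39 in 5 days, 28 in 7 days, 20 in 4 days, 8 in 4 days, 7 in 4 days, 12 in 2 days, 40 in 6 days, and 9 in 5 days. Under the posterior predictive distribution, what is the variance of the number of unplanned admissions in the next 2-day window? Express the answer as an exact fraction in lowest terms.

Total count: 14 + 6 + 39 + 28 + 20 + 8 + 7 + 12 + 40 + 9 = 183.
Total exposure: 7 + 1 + 5 + 7 + 4 + 4 + 4 + 2 + 6 + 5 = 45 days.
Conjugate update: add total count to the shape and total exposure to the rate, giving Gamma(200, 58).
The posterior predictive for a window of length T is Negative Binomial with variance T·α'·(β'+T)/β'² = 2·200·60/3364 = 6000/841.

6000/841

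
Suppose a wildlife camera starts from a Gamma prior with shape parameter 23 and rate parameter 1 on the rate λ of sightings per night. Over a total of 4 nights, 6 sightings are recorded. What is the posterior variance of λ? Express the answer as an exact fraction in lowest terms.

29/25

Total count 6 over total exposure 4 nights.
Gamma(α, β) with Poisson data over total exposure Σt gives posterior Gamma(α+Σx, β+Σt) = Gamma(29, 5).
Posterior variance = α'/β'² = 29/25.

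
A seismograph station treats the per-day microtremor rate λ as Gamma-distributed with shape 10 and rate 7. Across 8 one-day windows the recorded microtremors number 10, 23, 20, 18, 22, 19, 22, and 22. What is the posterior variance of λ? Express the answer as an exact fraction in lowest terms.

166/225

Total count: 10 + 23 + 20 + 18 + 22 + 19 + 22 + 22 = 156.
Total exposure: 8 days.
Gamma(α, β) with Poisson data over total exposure Σt gives posterior Gamma(α+Σx, β+Σt) = Gamma(166, 15).
Posterior variance = α'/β'² = 166/225.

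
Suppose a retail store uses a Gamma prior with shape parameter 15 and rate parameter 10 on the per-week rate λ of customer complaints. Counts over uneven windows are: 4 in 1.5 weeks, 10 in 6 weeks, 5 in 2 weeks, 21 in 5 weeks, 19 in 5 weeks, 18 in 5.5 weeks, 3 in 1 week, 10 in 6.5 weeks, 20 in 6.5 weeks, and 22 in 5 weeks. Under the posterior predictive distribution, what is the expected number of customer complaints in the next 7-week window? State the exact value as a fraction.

343/18

Total count: 4 + 10 + 5 + 21 + 19 + 18 + 3 + 10 + 20 + 22 = 132.
Total exposure: 1.5 + 6 + 2 + 5 + 5 + 5.5 + 1 + 6.5 + 6.5 + 5 = 44 weeks.
By Gamma–Poisson conjugacy, the posterior is Gamma(α + Σx, β + Σt) = Gamma(15 + 132, 10 + 44) = Gamma(147, 54).
Predictive mean over a 7-week window = T·E[λ|data] = 7·147/54 = 343/18.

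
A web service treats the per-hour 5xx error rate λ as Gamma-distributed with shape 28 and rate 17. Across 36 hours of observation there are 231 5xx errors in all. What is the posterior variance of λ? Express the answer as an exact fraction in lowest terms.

259/2809

Total count 231 over total exposure 36 hours.
Conjugate update: add total count to the shape and total exposure to the rate, giving Gamma(259, 53).
Posterior variance = α'/β'² = 259/2809.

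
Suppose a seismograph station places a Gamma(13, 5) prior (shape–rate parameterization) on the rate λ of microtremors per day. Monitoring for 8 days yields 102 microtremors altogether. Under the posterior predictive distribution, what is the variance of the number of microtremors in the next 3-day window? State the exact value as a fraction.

Total count 102 over total exposure 8 days.
By Gamma–Poisson conjugacy, the posterior is Gamma(α + Σx, β + Σt) = Gamma(13 + 102, 5 + 8) = Gamma(115, 13).
The posterior predictive for a window of length T is Negative Binomial with variance T·α'·(β'+T)/β'² = 3·115·16/169 = 5520/169.

5520/169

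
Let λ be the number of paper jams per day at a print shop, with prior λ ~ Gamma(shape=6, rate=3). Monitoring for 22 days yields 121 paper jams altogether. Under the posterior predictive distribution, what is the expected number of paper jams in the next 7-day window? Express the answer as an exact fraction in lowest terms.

889/25

Total count 121 over total exposure 22 days.
By Gamma–Poisson conjugacy, the posterior is Gamma(α + Σx, β + Σt) = Gamma(6 + 121, 3 + 22) = Gamma(127, 25).
Predictive mean over a 7-day window = T·E[λ|data] = 7·127/25 = 889/25.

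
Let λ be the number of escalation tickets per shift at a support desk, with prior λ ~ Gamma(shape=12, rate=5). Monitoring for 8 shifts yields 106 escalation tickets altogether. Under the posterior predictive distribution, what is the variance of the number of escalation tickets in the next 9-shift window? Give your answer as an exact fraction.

23364/169

Total count 106 over total exposure 8 shifts.
By Gamma–Poisson conjugacy, the posterior is Gamma(α + Σx, β + Σt) = Gamma(12 + 106, 5 + 8) = Gamma(118, 13).
The posterior predictive for a window of length T is Negative Binomial with variance T·α'·(β'+T)/β'² = 9·118·22/169 = 23364/169.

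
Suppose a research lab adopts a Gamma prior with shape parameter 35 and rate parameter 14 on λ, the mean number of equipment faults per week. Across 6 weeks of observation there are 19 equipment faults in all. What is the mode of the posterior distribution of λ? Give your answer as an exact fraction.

53/20

Total count 19 over total exposure 6 weeks.
Gamma(α, β) with Poisson data over total exposure Σt gives posterior Gamma(α+Σx, β+Σt) = Gamma(54, 20).
Posterior mode = (α'−1)/β' = 53/20.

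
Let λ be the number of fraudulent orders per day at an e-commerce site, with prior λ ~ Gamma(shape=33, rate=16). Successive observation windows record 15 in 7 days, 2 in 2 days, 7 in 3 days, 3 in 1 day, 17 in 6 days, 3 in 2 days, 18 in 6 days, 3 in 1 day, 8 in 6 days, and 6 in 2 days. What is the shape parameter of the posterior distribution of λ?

Total count: 15 + 2 + 7 + 3 + 17 + 3 + 18 + 3 + 8 + 6 = 82.
Total exposure: 7 + 2 + 3 + 1 + 6 + 2 + 6 + 1 + 6 + 2 = 36 days.
Gamma(α, β) with Poisson data over total exposure Σt gives posterior Gamma(α+Σx, β+Σt) = Gamma(115, 52).

115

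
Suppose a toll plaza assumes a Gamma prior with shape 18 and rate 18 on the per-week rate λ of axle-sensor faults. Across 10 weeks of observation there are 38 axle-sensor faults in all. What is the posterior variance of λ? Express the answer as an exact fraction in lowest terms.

1/14

Total count 38 over total exposure 10 weeks.
The Gamma prior is conjugate for the Poisson rate, so λ | data ~ Gamma(18+38, 18+10) = Gamma(56, 28).
Posterior variance = α'/β'² = 56/784 = 1/14.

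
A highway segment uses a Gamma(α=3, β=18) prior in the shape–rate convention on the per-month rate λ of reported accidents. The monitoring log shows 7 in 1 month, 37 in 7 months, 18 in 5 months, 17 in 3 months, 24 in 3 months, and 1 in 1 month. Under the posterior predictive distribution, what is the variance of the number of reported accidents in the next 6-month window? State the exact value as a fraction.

Total count: 7 + 37 + 18 + 17 + 24 + 1 = 104.
Total exposure: 1 + 7 + 5 + 3 + 3 + 1 = 20 months.
The Gamma prior is conjugate for the Poisson rate, so λ | data ~ Gamma(3+104, 18+20) = Gamma(107, 38).
The posterior predictive for a window of length T is Negative Binomial with variance T·α'·(β'+T)/β'² = 6·107·44/1444 = 7062/361.

7062/361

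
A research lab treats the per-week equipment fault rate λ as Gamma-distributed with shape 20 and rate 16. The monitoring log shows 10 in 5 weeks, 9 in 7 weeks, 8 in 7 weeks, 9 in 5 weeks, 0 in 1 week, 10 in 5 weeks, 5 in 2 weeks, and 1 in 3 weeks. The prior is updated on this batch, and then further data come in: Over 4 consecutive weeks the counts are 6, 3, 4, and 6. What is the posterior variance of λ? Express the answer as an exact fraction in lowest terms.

Total count: 10 + 9 + 8 + 9 + 0 + 10 + 5 + 1 = 52.
Total exposure: 5 + 7 + 7 + 5 + 1 + 5 + 2 + 3 = 35 weeks.
After the first batch: Gamma(20 + 52, 16 + 35) = Gamma(72, 51).
Total count: 6 + 3 + 4 + 6 = 19.
Total exposure: 4 weeks.
After the second batch: Gamma(72 + 19, 51 + 4) = Gamma(91, 55).
Posterior variance = α'/β'² = 91/3025.

91/3025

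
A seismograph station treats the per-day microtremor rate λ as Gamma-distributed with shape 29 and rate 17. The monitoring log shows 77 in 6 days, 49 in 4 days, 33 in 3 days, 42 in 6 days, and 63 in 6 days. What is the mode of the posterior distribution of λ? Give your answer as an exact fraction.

Total count: 77 + 49 + 33 + 42 + 63 = 264.
Total exposure: 6 + 4 + 3 + 6 + 6 = 25 days.
Conjugate update: add total count to the shape and total exposure to the rate, giving Gamma(293, 42).
Posterior mode = (α'−1)/β' = 292/42 = 146/21.

146/21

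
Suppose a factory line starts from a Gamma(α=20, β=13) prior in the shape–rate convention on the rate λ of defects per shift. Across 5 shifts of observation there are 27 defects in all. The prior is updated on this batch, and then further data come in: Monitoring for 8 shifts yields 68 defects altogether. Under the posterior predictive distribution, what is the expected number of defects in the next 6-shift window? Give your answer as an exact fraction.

Total count 27 over total exposure 5 shifts.
After the first batch: Gamma(20 + 27, 13 + 5) = Gamma(47, 18).
Total count 68 over total exposure 8 shifts.
After the second batch: Gamma(47 + 68, 18 + 8) = Gamma(115, 26).
Predictive mean over a 6-shift window = T·E[λ|data] = 6·115/26 = 345/13.

345/13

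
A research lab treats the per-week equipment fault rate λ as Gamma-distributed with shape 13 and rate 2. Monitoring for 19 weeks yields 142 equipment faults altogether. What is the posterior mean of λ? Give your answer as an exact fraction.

155/21

Total count 142 over total exposure 19 weeks.
Conjugate update: add total count to the shape and total exposure to the rate, giving Gamma(155, 21).
Posterior mean = α'/β' = 155/21.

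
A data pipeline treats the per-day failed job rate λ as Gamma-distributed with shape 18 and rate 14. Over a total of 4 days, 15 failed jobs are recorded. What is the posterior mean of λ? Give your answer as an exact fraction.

Total count 15 over total exposure 4 days.
Posterior: α' = 18 + 15 = 33, β' = 14 + 4 = 18.
Posterior mean = α'/β' = 33/18 = 11/6.

11/6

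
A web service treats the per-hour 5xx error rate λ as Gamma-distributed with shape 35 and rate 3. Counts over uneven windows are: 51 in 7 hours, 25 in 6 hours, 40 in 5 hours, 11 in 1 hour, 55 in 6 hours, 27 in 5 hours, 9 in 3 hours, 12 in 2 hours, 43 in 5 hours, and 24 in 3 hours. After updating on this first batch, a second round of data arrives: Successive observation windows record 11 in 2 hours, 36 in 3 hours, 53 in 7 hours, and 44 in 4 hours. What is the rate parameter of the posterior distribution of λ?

62

Total count: 51 + 25 + 40 + 11 + 55 + 27 + 9 + 12 + 43 + 24 = 297.
Total exposure: 7 + 6 + 5 + 1 + 6 + 5 + 3 + 2 + 5 + 3 = 43 hours.
After the first batch: Gamma(35 + 297, 3 + 43) = Gamma(332, 46).
Total count: 11 + 36 + 53 + 44 = 144.
Total exposure: 2 + 3 + 7 + 4 = 16 hours.
After the second batch: Gamma(332 + 144, 46 + 16) = Gamma(476, 62).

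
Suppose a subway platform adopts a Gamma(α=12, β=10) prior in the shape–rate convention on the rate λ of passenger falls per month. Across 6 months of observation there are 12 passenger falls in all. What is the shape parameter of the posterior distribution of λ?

Total count 12 over total exposure 6 months.
By Gamma–Poisson conjugacy, the posterior is Gamma(α + Σx, β + Σt) = Gamma(12 + 12, 10 + 6) = Gamma(24, 16).

24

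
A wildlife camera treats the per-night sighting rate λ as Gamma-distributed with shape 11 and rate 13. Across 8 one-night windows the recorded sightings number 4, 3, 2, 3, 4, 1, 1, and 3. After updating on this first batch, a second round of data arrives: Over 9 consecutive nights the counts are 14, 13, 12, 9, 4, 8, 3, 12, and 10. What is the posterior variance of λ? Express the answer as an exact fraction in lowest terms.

Total count: 4 + 3 + 2 + 3 + 4 + 1 + 1 + 3 = 21.
Total exposure: 8 nights.
After the first batch: Gamma(11 + 21, 13 + 8) = Gamma(32, 21).
Total count: 14 + 13 + 12 + 9 + 4 + 8 + 3 + 12 + 10 = 85.
Total exposure: 9 nights.
After the second batch: Gamma(32 + 85, 21 + 9) = Gamma(117, 30).
Posterior variance = α'/β'² = 117/900 = 13/100.

13/100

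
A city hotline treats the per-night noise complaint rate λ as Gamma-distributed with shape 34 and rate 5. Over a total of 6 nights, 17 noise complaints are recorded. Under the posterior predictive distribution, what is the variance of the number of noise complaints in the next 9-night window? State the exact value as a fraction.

Total count 17 over total exposure 6 nights.
Posterior: α' = 34 + 17 = 51, β' = 5 + 6 = 11.
The posterior predictive for a window of length T is Negative Binomial with variance T·α'·(β'+T)/β'² = 9·51·20/121 = 9180/121.

9180/121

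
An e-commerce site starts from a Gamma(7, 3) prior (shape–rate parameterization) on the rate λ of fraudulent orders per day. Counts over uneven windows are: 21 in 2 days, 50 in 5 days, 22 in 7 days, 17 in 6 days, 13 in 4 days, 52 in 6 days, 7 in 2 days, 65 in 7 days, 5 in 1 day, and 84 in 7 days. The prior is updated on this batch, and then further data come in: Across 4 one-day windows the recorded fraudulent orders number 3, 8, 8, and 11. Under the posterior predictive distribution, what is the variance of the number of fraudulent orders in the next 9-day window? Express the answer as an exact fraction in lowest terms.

2611/36

Total count: 21 + 50 + 22 + 17 + 13 + 52 + 7 + 65 + 5 + 84 = 336.
Total exposure: 2 + 5 + 7 + 6 + 4 + 6 + 2 + 7 + 1 + 7 = 47 days.
After the first batch: Gamma(7 + 336, 3 + 47) = Gamma(343, 50).
Total count: 3 + 8 + 8 + 11 = 30.
Total exposure: 4 days.
After the second batch: Gamma(343 + 30, 50 + 4) = Gamma(373, 54).
The posterior predictive for a window of length T is Negative Binomial with variance T·α'·(β'+T)/β'² = 9·373·63/2916 = 2611/36.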